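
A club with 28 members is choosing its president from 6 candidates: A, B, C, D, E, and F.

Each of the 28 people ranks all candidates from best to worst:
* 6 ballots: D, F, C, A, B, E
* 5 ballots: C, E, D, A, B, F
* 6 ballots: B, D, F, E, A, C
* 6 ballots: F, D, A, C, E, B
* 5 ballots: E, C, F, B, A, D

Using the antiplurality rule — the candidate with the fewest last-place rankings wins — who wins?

A

Last-place votes: A 0, B 6, C 6, D 5, E 6, F 5.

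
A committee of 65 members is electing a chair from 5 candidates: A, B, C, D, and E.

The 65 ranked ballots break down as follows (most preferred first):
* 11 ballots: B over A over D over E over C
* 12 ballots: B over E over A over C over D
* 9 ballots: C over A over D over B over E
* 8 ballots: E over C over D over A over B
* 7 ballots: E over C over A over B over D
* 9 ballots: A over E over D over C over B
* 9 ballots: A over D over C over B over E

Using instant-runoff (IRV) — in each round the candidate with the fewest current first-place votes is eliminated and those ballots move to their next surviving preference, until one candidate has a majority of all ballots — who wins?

A

Round 1: A 18, B 23, C 9, D 0, E 15. D eliminated.
Round 2: A 18, B 23, C 9, E 15. C eliminated.
Round 3: A 27, B 23, E 15. E eliminated.
Round 4: A 42, B 23. A has a majority (≥33).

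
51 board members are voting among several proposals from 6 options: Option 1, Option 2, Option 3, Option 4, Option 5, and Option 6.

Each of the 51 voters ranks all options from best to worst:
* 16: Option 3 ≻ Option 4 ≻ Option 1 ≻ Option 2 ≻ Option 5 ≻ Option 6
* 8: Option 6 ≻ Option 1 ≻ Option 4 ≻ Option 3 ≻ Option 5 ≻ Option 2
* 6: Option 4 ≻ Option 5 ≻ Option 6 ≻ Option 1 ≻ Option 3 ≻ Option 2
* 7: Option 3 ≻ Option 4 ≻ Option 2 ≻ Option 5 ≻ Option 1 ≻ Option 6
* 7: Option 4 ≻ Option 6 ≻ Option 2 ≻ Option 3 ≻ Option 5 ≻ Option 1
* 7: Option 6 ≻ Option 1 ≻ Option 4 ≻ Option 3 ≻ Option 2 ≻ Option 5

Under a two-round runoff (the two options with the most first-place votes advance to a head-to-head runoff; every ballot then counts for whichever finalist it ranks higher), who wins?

Round 1 first-place votes: Option 1 0, Option 2 0, Option 3 23, Option 4 13, Option 5 0, Option 6 15. Option 3 and Option 6 advance.
Runoff: Option 3 is ranked above Option 6 on 23 ballots, Option 6 above Option 3 on 28.

Option 6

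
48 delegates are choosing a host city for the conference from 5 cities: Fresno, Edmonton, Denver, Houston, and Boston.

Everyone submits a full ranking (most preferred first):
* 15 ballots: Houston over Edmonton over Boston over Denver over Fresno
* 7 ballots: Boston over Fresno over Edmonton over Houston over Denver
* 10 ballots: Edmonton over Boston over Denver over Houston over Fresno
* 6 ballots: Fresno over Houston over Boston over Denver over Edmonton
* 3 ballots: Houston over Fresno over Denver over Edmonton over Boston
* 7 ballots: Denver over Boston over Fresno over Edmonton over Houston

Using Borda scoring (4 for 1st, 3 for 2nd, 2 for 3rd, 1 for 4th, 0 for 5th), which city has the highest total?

Boston

Fresno: 15×0 + 7×3 + 10×0 + 6×4 + 3×3 + 7×2 = 68
Edmonton: 15×3 + 7×2 + 10×4 + 6×0 + 3×1 + 7×1 = 109
Denver: 15×1 + 7×0 + 10×2 + 6×1 + 3×2 + 7×4 = 75
Houston: 15×4 + 7×1 + 10×1 + 6×3 + 3×4 + 7×0 = 107
Boston: 15×2 + 7×4 + 10×3 + 6×2 + 3×0 + 7×3 = 121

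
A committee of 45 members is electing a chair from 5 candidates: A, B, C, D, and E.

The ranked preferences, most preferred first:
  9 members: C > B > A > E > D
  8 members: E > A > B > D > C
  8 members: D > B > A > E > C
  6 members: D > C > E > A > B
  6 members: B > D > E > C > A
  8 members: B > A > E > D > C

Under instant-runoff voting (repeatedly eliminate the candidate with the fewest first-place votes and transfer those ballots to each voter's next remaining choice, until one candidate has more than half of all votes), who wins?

B

Round 1: A 0, B 14, C 9, D 14, E 8. A eliminated.
Round 2: B 14, C 9, D 14, E 8. E eliminated.
Round 3: B 22, C 9, D 14. C eliminated.
Round 4: B 31, D 14. B has a majority (≥23).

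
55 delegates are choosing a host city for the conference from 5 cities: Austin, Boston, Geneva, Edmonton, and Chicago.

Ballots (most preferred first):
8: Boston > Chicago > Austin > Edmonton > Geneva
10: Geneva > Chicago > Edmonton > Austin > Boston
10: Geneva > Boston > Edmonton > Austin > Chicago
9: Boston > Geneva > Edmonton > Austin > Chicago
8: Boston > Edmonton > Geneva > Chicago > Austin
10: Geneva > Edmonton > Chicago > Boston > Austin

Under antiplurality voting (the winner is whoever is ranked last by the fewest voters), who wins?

Last-place votes: Austin 18, Boston 10, Geneva 8, Edmonton 0, Chicago 19.

Edmonton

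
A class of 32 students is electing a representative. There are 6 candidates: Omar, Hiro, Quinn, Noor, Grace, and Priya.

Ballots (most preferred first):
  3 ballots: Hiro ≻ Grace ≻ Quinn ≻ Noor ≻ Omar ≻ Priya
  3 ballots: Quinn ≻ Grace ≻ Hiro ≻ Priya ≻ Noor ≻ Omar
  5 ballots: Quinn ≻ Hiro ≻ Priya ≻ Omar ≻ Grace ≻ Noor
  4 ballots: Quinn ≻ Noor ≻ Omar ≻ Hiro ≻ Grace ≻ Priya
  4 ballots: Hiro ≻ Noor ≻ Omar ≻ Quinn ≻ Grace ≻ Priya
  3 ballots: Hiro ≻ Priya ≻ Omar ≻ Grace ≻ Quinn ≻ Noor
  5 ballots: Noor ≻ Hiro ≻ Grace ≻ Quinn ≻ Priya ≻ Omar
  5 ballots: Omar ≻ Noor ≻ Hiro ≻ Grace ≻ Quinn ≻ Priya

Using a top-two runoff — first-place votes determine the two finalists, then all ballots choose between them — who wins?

Hiro

Round 1 first-place votes: Omar 5, Hiro 10, Quinn 12, Noor 5, Grace 0, Priya 0. Quinn and Hiro advance.
Runoff: Quinn is ranked above Hiro on 12 ballots, Hiro above Quinn on 20.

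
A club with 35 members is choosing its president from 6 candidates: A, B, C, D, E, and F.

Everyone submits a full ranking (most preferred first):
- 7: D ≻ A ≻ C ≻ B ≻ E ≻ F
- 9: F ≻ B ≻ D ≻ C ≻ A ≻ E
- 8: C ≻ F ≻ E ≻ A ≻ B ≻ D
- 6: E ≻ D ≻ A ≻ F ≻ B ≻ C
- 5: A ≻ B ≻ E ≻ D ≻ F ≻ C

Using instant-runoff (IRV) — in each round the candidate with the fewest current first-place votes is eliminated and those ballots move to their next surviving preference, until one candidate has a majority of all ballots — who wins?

Round 1: A 5, B 0, C 8, D 7, E 6, F 9. B eliminated.
Round 2: A 5, C 8, D 7, E 6, F 9. A eliminated.
Round 3: C 8, D 7, E 11, F 9. D eliminated.
Round 4: C 15, E 11, F 9. F eliminated.
Round 5: C 24, E 11. C has a majority (≥18).

C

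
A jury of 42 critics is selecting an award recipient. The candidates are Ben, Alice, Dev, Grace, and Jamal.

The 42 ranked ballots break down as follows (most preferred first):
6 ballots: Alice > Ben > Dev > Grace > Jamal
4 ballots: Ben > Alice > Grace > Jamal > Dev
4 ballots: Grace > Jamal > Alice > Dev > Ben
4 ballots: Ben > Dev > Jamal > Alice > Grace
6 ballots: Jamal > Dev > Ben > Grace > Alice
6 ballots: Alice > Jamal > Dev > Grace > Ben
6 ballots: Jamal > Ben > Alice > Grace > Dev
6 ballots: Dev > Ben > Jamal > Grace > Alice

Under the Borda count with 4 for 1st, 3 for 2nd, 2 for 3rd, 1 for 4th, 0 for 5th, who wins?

Ben: 6×3 + 4×4 + 4×0 + 4×4 + 6×2 + 6×0 + 6×3 + 6×3 = 98
Alice: 6×4 + 4×3 + 4×2 + 4×1 + 6×0 + 6×4 + 6×2 + 6×0 = 84
Dev: 6×2 + 4×0 + 4×1 + 4×3 + 6×3 + 6×2 + 6×0 + 6×4 = 82
Grace: 6×1 + 4×2 + 4×4 + 4×0 + 6×1 + 6×1 + 6×1 + 6×1 = 54
Jamal: 6×0 + 4×1 + 4×3 + 4×2 + 6×4 + 6×3 + 6×4 + 6×2 = 102

Jamal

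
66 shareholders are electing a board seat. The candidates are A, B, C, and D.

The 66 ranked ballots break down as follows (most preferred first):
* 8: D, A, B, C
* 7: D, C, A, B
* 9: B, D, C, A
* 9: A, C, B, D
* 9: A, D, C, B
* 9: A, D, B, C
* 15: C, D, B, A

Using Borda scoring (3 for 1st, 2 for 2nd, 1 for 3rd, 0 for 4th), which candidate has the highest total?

A: 8×2 + 7×1 + 9×0 + 9×3 + 9×3 + 9×3 + 15×0 = 104
B: 8×1 + 7×0 + 9×3 + 9×1 + 9×0 + 9×1 + 15×1 = 68
C: 8×0 + 7×2 + 9×1 + 9×2 + 9×1 + 9×0 + 15×3 = 95
D: 8×3 + 7×3 + 9×2 + 9×0 + 9×2 + 9×2 + 15×2 = 129

D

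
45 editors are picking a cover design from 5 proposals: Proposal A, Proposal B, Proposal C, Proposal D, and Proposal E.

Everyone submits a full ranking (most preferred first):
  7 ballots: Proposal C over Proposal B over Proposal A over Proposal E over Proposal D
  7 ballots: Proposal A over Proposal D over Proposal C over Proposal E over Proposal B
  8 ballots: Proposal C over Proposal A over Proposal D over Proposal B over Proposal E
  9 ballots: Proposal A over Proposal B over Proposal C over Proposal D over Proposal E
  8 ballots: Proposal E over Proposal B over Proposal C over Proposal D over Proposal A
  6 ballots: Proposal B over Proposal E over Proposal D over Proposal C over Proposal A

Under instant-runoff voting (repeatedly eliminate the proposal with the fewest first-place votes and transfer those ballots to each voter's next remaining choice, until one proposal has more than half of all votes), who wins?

Proposal C

Round 1: Proposal A 16, Proposal B 6, Proposal C 15, Proposal D 0, Proposal E 8. Proposal D eliminated.
Round 2: Proposal A 16, Proposal B 6, Proposal C 15, Proposal E 8. Proposal B eliminated.
Round 3: Proposal A 16, Proposal C 15, Proposal E 14. Proposal E eliminated.
Round 4: Proposal A 16, Proposal C 29. Proposal C has a majority (≥23).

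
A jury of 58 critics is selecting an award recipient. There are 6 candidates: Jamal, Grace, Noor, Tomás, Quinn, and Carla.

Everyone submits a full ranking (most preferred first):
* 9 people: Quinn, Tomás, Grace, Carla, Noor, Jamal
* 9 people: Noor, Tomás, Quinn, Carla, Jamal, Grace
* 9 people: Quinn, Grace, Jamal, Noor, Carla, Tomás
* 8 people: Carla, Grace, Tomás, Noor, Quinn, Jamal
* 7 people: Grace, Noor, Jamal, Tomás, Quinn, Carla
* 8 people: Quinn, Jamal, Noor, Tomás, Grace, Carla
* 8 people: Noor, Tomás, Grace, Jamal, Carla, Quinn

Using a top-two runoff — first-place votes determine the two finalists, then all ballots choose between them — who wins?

Round 1 first-place votes: Jamal 0, Grace 7, Noor 17, Tomás 0, Quinn 26, Carla 8. Quinn and Noor advance.
Runoff: Quinn is ranked above Noor on 26 ballots, Noor above Quinn on 32.

Noor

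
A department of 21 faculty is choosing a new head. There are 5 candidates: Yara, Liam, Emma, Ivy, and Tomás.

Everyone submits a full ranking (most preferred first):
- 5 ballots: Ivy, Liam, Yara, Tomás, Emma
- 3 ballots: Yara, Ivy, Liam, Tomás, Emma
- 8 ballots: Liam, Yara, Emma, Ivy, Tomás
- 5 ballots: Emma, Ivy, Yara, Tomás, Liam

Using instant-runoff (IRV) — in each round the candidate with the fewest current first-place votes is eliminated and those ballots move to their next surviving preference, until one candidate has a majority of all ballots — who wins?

Ivy

Round 1: Yara 3, Liam 8, Emma 5, Ivy 5, Tomás 0. Tomás eliminated.
Round 2: Yara 3, Liam 8, Emma 5, Ivy 5. Yara eliminated.
Round 3: Liam 8, Emma 5, Ivy 8. Emma eliminated.
Round 4: Liam 8, Ivy 13. Ivy has a majority (≥11).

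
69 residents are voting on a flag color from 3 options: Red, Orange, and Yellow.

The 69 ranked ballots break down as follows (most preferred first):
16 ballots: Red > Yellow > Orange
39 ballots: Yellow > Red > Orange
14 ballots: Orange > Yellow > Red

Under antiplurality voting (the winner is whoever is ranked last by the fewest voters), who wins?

Yellow

Last-place votes: Red 14, Orange 55, Yellow 0.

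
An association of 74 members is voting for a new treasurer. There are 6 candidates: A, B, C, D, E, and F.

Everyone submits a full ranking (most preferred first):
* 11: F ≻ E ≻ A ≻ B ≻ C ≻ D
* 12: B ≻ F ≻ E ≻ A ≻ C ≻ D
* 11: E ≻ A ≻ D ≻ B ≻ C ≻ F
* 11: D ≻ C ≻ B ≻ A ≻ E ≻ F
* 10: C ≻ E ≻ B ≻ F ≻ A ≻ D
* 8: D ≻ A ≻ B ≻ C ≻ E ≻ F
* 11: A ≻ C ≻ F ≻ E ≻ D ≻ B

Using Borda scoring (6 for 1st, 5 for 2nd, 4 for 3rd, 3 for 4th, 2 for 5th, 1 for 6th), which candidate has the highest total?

A

A: 11×4 + 12×3 + 11×5 + 11×3 + 10×2 + 8×5 + 11×6 = 294
B: 11×3 + 12×6 + 11×3 + 11×4 + 10×4 + 8×4 + 11×1 = 265
C: 11×2 + 12×2 + 11×2 + 11×5 + 10×6 + 8×3 + 11×5 = 262
D: 11×1 + 12×1 + 11×4 + 11×6 + 10×1 + 8×6 + 11×2 = 213
E: 11×5 + 12×4 + 11×6 + 11×2 + 10×5 + 8×2 + 11×3 = 290
F: 11×6 + 12×5 + 11×1 + 11×1 + 10×3 + 8×1 + 11×4 = 230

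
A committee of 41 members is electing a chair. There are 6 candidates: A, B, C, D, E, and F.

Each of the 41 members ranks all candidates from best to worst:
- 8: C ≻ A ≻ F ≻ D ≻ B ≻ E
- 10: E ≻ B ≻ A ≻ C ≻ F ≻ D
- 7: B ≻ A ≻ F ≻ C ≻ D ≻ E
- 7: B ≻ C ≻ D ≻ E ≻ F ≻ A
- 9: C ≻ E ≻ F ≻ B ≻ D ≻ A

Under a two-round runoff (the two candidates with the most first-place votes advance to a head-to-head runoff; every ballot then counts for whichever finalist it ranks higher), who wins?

B

Round 1 first-place votes: A 0, B 14, C 17, D 0, E 10, F 0. C and B advance.
Runoff: C is ranked above B on 17 ballots, B above C on 24.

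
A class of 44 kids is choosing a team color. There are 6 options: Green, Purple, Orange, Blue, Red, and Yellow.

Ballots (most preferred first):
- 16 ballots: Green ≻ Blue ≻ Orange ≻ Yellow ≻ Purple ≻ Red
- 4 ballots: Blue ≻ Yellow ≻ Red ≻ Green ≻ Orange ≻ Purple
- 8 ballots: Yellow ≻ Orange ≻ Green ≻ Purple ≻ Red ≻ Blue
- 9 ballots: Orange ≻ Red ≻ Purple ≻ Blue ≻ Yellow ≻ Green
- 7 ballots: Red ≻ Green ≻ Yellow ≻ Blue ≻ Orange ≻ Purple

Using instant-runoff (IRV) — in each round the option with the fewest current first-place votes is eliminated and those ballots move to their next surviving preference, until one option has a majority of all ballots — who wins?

Round 1: Green 16, Purple 0, Orange 9, Blue 4, Red 7, Yellow 8. Purple eliminated.
Round 2: Green 16, Orange 9, Blue 4, Red 7, Yellow 8. Blue eliminated.
Round 3: Green 16, Orange 9, Red 7, Yellow 12. Red eliminated.
Round 4: Green 23, Orange 9, Yellow 12. Green has a majority (≥23).

Green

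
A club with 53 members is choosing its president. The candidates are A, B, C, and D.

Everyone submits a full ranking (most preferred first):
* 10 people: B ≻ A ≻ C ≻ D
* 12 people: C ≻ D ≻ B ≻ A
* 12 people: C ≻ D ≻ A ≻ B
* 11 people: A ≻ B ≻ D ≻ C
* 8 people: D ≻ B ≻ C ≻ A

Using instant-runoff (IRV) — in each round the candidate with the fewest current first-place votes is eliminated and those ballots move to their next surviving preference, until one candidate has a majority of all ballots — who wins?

B

Round 1: A 11, B 10, C 24, D 8. D eliminated.
Round 2: A 11, B 18, C 24. A eliminated.
Round 3: B 29, C 24. B has a majority (≥27).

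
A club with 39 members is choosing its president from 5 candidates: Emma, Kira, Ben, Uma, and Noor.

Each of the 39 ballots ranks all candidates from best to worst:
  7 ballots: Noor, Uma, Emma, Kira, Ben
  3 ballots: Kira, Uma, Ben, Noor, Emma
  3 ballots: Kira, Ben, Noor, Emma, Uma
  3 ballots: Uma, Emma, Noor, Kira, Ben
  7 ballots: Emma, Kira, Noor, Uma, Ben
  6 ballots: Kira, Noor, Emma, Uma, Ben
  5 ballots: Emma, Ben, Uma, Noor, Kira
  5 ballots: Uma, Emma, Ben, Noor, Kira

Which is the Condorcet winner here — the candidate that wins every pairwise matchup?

Emma vs Kira: 27–12
Emma vs Ben: 33–6
Emma vs Uma: 21–18
Emma vs Noor: 20–19
Emma beats every other candidate.

Emma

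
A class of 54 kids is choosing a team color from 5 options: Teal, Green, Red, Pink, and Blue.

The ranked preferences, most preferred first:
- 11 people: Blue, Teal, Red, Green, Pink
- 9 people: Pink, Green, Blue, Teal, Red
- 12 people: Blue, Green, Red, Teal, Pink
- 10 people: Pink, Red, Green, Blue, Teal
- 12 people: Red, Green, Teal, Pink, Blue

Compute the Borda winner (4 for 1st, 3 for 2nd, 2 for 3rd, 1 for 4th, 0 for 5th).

Green

Teal: 11×3 + 9×1 + 12×1 + 10×0 + 12×2 = 78
Green: 11×1 + 9×3 + 12×3 + 10×2 + 12×3 = 130
Red: 11×2 + 9×0 + 12×2 + 10×3 + 12×4 = 124
Pink: 11×0 + 9×4 + 12×0 + 10×4 + 12×1 = 88
Blue: 11×4 + 9×2 + 12×4 + 10×1 + 12×0 = 120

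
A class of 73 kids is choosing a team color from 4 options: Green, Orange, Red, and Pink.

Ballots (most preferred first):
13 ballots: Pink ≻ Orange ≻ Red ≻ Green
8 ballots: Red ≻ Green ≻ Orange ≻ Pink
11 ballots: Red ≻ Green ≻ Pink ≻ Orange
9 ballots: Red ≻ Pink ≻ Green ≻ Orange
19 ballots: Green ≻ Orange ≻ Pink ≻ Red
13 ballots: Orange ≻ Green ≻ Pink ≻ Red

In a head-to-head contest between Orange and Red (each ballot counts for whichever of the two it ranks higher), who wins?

Orange

Orange is ranked above Red on 45 ballots; Red above Orange on 28.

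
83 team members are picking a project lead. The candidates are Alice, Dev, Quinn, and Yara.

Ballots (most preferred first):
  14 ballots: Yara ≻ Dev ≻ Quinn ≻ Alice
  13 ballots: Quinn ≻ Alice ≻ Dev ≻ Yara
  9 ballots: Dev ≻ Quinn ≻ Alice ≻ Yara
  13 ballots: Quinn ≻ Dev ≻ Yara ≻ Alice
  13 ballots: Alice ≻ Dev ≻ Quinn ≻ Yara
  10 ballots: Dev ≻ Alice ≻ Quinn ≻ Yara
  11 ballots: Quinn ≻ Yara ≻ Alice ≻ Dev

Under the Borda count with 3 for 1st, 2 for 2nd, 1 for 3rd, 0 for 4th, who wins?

Alice: 14×0 + 13×2 + 9×1 + 13×0 + 13×3 + 10×2 + 11×1 = 105
Dev: 14×2 + 13×1 + 9×3 + 13×2 + 13×2 + 10×3 + 11×0 = 150
Quinn: 14×1 + 13×3 + 9×2 + 13×3 + 13×1 + 10×1 + 11×3 = 166
Yara: 14×3 + 13×0 + 9×0 + 13×1 + 13×0 + 10×0 + 11×2 = 77

Quinn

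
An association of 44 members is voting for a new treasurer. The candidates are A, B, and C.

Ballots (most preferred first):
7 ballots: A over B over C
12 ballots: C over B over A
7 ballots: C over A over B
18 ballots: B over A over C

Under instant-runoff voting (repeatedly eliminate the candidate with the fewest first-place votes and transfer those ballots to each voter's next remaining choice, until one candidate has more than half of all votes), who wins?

B

Round 1: A 7, B 18, C 19. A eliminated.
Round 2: B 25, C 19. B has a majority (≥23).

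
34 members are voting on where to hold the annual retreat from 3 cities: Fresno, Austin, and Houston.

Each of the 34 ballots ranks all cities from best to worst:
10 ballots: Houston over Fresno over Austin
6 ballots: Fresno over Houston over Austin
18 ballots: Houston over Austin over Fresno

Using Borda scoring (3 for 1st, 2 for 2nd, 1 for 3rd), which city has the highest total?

Fresno: 10×2 + 6×3 + 18×1 = 56
Austin: 10×1 + 6×1 + 18×2 = 52
Houston: 10×3 + 6×2 + 18×3 = 96

Houston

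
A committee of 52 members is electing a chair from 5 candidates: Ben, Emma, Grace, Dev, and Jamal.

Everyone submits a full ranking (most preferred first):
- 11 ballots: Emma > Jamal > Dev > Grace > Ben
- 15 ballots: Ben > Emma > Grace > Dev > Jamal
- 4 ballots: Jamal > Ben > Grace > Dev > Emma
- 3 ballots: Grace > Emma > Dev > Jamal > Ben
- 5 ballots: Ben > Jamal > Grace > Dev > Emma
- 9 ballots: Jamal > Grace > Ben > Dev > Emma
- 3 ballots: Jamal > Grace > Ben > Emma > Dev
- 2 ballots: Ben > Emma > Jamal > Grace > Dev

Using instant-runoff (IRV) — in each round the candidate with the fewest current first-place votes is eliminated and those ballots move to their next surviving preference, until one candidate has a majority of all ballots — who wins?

Round 1: Ben 22, Emma 11, Grace 3, Dev 0, Jamal 16. Dev eliminated.
Round 2: Ben 22, Emma 11, Grace 3, Jamal 16. Grace eliminated.
Round 3: Ben 22, Emma 14, Jamal 16. Emma eliminated.
Round 4: Ben 22, Jamal 30. Jamal has a majority (≥27).

Jamal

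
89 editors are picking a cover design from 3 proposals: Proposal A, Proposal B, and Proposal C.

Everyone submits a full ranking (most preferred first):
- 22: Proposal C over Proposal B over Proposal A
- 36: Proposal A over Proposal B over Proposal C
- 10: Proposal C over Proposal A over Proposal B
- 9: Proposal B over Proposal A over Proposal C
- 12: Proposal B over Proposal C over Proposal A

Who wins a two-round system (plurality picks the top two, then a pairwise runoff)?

Round 1 first-place votes: Proposal A 36, Proposal B 21, Proposal C 32. Proposal A and Proposal C advance.
Runoff: Proposal A is ranked above Proposal C on 45 ballots, Proposal C above Proposal A on 44.

Proposal A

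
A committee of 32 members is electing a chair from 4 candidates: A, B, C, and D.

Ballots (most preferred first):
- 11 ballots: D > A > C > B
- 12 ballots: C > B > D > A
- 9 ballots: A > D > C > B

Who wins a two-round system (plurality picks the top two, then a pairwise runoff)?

D

Round 1 first-place votes: A 9, B 0, C 12, D 11. C and D advance.
Runoff: C is ranked above D on 12 ballots, D above C on 20.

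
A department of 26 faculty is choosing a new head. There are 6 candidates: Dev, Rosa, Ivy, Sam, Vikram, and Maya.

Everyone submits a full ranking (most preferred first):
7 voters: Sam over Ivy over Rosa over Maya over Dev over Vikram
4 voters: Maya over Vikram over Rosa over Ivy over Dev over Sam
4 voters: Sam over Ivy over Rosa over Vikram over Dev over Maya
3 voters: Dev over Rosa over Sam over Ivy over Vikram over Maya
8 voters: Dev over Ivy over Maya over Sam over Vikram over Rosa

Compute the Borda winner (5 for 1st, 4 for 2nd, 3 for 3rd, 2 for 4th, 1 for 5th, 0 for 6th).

Ivy

Dev: 7×1 + 4×1 + 4×1 + 3×5 + 8×5 = 70
Rosa: 7×3 + 4×3 + 4×3 + 3×4 + 8×0 = 57
Ivy: 7×4 + 4×2 + 4×4 + 3×2 + 8×4 = 90
Sam: 7×5 + 4×0 + 4×5 + 3×3 + 8×2 = 80
Vikram: 7×0 + 4×4 + 4×2 + 3×1 + 8×1 = 35
Maya: 7×2 + 4×5 + 4×0 + 3×0 + 8×3 = 58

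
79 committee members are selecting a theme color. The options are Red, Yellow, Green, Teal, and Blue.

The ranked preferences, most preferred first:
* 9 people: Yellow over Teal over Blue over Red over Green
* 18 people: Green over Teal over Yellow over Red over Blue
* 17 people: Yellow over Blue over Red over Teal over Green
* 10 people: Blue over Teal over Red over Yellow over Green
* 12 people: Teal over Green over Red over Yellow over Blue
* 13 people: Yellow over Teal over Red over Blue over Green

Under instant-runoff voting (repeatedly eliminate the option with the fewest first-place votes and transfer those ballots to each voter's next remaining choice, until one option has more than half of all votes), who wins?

Teal

Round 1: Red 0, Yellow 39, Green 18, Teal 12, Blue 10. Red eliminated.
Round 2: Yellow 39, Green 18, Teal 12, Blue 10. Blue eliminated.
Round 3: Yellow 39, Green 18, Teal 22. Green eliminated.
Round 4: Yellow 39, Teal 40. Teal has a majority (≥40).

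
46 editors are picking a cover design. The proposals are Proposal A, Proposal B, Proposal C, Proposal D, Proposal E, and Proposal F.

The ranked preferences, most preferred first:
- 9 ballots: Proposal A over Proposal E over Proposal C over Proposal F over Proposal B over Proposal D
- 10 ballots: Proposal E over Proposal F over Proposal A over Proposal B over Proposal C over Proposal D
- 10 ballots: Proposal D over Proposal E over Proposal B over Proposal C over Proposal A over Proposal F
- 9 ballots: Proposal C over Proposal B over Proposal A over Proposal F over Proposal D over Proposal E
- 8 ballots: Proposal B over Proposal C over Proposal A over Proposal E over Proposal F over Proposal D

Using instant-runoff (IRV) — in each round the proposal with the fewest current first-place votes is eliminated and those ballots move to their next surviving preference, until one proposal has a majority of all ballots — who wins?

Round 1: Proposal A 9, Proposal B 8, Proposal C 9, Proposal D 10, Proposal E 10, Proposal F 0. Proposal F eliminated.
Round 2: Proposal A 9, Proposal B 8, Proposal C 9, Proposal D 10, Proposal E 10. Proposal B eliminated.
Round 3: Proposal A 9, Proposal C 17, Proposal D 10, Proposal E 10. Proposal A eliminated.
Round 4: Proposal C 17, Proposal D 10, Proposal E 19. Proposal D eliminated.
Round 5: Proposal C 17, Proposal E 29. Proposal E has a majority (≥24).

Proposal E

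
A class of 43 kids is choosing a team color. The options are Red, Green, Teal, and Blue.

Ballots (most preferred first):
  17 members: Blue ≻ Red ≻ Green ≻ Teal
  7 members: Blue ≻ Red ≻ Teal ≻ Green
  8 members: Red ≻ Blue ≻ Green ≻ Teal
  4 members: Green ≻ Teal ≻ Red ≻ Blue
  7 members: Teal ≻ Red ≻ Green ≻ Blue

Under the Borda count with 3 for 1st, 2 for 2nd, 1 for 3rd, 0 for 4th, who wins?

Red: 17×2 + 7×2 + 8×3 + 4×1 + 7×2 = 90
Green: 17×1 + 7×0 + 8×1 + 4×3 + 7×1 = 44
Teal: 17×0 + 7×1 + 8×0 + 4×2 + 7×3 = 36
Blue: 17×3 + 7×3 + 8×2 + 4×0 + 7×0 = 88

Red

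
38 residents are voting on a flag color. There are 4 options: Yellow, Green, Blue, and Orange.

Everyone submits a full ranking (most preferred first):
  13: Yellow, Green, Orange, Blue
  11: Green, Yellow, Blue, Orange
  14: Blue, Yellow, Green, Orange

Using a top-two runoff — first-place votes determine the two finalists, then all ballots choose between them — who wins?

Yellow

Round 1 first-place votes: Yellow 13, Green 11, Blue 14, Orange 0. Blue and Yellow advance.
Runoff: Blue is ranked above Yellow on 14 ballots, Yellow above Blue on 24.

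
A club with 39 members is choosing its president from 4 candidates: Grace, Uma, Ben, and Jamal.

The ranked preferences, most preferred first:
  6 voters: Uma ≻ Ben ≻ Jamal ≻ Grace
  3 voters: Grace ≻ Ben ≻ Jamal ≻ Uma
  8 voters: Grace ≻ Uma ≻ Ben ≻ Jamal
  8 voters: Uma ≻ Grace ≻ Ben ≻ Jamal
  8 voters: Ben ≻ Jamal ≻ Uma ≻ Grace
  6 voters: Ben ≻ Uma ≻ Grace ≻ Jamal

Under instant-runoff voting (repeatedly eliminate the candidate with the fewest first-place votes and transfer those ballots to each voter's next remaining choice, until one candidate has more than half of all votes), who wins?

Round 1: Grace 11, Uma 14, Ben 14, Jamal 0. Jamal eliminated.
Round 2: Grace 11, Uma 14, Ben 14. Grace eliminated.
Round 3: Uma 22, Ben 17. Uma has a majority (≥20).

Uma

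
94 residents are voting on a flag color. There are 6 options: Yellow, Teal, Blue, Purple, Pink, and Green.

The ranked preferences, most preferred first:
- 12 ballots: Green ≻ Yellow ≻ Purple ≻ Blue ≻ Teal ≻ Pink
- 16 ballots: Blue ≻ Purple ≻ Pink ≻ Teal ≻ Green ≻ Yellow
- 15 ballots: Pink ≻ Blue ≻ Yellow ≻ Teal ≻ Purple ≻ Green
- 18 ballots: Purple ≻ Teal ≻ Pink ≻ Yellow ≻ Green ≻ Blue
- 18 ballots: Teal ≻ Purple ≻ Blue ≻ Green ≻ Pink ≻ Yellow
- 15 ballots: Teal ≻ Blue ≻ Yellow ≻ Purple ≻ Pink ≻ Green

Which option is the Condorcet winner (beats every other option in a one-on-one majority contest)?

Teal vs Yellow: 67–27
Teal vs Blue: 51–43
Teal vs Purple: 48–46
Teal vs Pink: 63–31
Teal vs Green: 82–12
Teal beats every other option.

Teal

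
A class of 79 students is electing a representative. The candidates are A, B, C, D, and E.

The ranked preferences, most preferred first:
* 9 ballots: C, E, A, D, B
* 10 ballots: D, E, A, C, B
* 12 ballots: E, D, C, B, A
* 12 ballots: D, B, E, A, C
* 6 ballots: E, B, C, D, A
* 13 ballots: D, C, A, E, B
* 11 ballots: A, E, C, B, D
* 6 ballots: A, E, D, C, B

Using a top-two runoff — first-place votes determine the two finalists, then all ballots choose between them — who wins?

Round 1 first-place votes: A 17, B 0, C 9, D 35, E 18. D and E advance.
Runoff: D is ranked above E on 35 ballots, E above D on 44.

E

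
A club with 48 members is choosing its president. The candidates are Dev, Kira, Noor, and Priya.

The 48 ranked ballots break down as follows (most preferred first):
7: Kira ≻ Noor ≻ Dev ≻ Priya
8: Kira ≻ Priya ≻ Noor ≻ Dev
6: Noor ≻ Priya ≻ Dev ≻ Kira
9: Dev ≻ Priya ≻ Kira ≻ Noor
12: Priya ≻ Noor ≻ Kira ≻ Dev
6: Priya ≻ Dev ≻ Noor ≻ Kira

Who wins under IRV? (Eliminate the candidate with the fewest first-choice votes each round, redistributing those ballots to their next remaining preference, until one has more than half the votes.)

Round 1: Dev 9, Kira 15, Noor 6, Priya 18. Noor eliminated.
Round 2: Dev 9, Kira 15, Priya 24. Dev eliminated.
Round 3: Kira 15, Priya 33. Priya has a majority (≥25).

Priya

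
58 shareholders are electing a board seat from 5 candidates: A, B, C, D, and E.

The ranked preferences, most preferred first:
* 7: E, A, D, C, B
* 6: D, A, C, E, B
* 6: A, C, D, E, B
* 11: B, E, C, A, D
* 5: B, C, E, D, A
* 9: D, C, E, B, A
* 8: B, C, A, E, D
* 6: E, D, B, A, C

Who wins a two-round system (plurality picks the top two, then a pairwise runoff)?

Round 1 first-place votes: A 6, B 24, C 0, D 15, E 13. B and D advance.
Runoff: B is ranked above D on 24 ballots, D above B on 34.

D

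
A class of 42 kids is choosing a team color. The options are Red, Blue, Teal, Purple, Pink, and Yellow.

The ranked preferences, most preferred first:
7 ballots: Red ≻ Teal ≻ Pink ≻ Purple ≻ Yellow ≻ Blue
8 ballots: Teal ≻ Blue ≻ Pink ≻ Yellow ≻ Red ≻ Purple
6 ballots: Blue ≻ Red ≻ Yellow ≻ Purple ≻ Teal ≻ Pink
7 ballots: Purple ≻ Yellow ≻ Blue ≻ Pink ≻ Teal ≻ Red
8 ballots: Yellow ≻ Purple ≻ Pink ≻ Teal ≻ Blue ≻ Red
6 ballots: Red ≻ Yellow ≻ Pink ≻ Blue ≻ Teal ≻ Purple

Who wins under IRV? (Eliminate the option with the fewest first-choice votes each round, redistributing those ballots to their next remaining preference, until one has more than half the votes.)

Yellow

Round 1: Red 13, Blue 6, Teal 8, Purple 7, Pink 0, Yellow 8. Pink eliminated.
Round 2: Red 13, Blue 6, Teal 8, Purple 7, Yellow 8. Blue eliminated.
Round 3: Red 19, Teal 8, Purple 7, Yellow 8. Purple eliminated.
Round 4: Red 19, Teal 8, Yellow 15. Teal eliminated.
Round 5: Red 19, Yellow 23. Yellow has a majority (≥22).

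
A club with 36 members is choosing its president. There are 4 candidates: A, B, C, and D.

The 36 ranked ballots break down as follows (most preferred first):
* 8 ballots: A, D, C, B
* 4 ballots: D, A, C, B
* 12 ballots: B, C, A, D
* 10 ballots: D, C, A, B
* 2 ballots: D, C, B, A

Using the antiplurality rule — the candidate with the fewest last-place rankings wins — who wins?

Last-place votes: A 2, B 22, C 0, D 12.

C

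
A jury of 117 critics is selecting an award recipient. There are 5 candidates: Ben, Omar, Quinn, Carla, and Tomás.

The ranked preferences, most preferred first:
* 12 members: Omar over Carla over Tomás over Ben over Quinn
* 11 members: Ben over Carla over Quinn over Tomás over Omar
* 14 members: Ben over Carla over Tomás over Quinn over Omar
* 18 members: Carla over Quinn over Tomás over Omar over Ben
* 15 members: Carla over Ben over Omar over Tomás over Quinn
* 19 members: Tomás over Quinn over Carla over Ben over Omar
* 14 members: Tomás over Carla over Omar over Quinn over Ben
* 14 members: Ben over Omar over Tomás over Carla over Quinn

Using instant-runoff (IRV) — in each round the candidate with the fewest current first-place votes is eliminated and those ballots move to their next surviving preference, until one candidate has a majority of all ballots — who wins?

Carla

Round 1: Ben 39, Omar 12, Quinn 0, Carla 33, Tomás 33. Quinn eliminated.
Round 2: Ben 39, Omar 12, Carla 33, Tomás 33. Omar eliminated.
Round 3: Ben 39, Carla 45, Tomás 33. Tomás eliminated.
Round 4: Ben 39, Carla 78. Carla has a majority (≥59).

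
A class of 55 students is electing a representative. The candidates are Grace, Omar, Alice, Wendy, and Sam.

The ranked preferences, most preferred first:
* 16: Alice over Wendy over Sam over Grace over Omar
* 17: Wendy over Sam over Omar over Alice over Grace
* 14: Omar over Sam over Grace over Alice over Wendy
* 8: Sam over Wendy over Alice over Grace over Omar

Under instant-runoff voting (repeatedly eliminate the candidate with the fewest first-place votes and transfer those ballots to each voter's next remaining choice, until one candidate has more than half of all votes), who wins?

Round 1: Grace 0, Omar 14, Alice 16, Wendy 17, Sam 8. Grace eliminated.
Round 2: Omar 14, Alice 16, Wendy 17, Sam 8. Sam eliminated.
Round 3: Omar 14, Alice 16, Wendy 25. Omar eliminated.
Round 4: Alice 30, Wendy 25. Alice has a majority (≥28).

Alice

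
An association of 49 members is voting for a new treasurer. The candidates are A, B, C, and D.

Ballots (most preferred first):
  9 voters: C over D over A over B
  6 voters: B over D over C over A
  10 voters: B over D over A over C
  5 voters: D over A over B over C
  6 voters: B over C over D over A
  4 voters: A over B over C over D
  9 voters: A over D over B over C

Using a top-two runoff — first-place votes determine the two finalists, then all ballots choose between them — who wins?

A

Round 1 first-place votes: A 13, B 22, C 9, D 5. B and A advance.
Runoff: B is ranked above A on 22 ballots, A above B on 27.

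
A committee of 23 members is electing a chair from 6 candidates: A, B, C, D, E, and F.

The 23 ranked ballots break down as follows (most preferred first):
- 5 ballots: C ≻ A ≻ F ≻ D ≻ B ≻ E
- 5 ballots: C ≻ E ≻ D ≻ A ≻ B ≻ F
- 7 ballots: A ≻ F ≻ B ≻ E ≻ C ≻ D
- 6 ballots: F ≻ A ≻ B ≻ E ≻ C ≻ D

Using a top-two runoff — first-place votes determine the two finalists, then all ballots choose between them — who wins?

A

Round 1 first-place votes: A 7, B 0, C 10, D 0, E 0, F 6. C and A advance.
Runoff: C is ranked above A on 10 ballots, A above C on 13.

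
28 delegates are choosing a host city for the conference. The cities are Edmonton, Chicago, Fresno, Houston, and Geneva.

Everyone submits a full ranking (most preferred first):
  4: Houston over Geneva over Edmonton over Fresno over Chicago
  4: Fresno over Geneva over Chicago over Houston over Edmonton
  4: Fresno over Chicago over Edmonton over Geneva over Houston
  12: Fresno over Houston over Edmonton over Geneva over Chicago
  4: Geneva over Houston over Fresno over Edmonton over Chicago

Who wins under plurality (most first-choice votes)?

First-place votes: Edmonton 0, Chicago 0, Fresno 20, Houston 4, Geneva 4.

Fresno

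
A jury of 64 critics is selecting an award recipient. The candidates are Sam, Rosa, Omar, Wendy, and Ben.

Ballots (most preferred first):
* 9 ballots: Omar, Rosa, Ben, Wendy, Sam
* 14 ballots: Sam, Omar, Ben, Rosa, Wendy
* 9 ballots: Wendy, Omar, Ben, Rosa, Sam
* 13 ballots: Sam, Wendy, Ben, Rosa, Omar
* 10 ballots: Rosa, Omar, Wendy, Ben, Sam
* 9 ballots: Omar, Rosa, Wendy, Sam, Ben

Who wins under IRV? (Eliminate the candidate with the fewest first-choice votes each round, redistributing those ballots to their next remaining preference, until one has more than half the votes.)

Round 1: Sam 27, Rosa 10, Omar 18, Wendy 9, Ben 0. Ben eliminated.
Round 2: Sam 27, Rosa 10, Omar 18, Wendy 9. Wendy eliminated.
Round 3: Sam 27, Rosa 10, Omar 27. Rosa eliminated.
Round 4: Sam 27, Omar 37. Omar has a majority (≥33).

Omar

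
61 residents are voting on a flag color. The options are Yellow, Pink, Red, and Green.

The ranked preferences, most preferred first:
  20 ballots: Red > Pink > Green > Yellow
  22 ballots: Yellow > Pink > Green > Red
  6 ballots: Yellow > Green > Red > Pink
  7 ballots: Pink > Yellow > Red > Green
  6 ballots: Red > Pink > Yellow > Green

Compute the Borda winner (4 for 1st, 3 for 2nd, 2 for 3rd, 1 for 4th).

Pink

Yellow: 20×1 + 22×4 + 6×4 + 7×3 + 6×2 = 165
Pink: 20×3 + 22×3 + 6×1 + 7×4 + 6×3 = 178
Red: 20×4 + 22×1 + 6×2 + 7×2 + 6×4 = 152
Green: 20×2 + 22×2 + 6×3 + 7×1 + 6×1 = 115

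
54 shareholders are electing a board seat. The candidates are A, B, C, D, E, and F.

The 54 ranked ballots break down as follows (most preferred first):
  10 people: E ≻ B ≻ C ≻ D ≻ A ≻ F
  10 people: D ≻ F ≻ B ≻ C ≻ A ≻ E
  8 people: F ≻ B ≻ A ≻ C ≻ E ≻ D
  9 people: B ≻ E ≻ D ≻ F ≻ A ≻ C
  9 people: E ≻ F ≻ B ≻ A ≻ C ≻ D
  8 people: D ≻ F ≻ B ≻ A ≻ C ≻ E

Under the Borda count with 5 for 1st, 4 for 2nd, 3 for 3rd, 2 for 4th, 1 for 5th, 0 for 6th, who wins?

B

A: 10×1 + 10×1 + 8×3 + 9×1 + 9×2 + 8×2 = 87
B: 10×4 + 10×3 + 8×4 + 9×5 + 9×3 + 8×3 = 198
C: 10×3 + 10×2 + 8×2 + 9×0 + 9×1 + 8×1 = 83
D: 10×2 + 10×5 + 8×0 + 9×3 + 9×0 + 8×5 = 137
E: 10×5 + 10×0 + 8×1 + 9×4 + 9×5 + 8×0 = 139
F: 10×0 + 10×4 + 8×5 + 9×2 + 9×4 + 8×4 = 166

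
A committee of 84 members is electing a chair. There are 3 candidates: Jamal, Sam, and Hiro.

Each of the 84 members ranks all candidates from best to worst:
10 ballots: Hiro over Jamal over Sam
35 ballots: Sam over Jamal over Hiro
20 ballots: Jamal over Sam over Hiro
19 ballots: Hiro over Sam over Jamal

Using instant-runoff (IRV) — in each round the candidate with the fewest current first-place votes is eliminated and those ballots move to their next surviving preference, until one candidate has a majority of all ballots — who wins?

Round 1: Jamal 20, Sam 35, Hiro 29. Jamal eliminated.
Round 2: Sam 55, Hiro 29. Sam has a majority (≥43).

Sam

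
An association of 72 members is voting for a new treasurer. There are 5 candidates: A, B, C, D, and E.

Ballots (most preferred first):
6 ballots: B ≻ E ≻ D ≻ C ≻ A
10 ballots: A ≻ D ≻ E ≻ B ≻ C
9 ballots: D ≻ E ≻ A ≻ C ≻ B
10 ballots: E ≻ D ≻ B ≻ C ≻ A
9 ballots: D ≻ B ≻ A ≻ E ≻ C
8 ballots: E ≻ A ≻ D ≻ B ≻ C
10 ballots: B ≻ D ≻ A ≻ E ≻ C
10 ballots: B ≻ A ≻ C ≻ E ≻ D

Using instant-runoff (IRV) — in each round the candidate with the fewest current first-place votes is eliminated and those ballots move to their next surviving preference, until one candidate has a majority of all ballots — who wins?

Round 1: A 10, B 26, C 0, D 18, E 18. C eliminated.
Round 2: A 10, B 26, D 18, E 18. A eliminated.
Round 3: B 26, D 28, E 18. E eliminated.
Round 4: B 26, D 46. D has a majority (≥37).

D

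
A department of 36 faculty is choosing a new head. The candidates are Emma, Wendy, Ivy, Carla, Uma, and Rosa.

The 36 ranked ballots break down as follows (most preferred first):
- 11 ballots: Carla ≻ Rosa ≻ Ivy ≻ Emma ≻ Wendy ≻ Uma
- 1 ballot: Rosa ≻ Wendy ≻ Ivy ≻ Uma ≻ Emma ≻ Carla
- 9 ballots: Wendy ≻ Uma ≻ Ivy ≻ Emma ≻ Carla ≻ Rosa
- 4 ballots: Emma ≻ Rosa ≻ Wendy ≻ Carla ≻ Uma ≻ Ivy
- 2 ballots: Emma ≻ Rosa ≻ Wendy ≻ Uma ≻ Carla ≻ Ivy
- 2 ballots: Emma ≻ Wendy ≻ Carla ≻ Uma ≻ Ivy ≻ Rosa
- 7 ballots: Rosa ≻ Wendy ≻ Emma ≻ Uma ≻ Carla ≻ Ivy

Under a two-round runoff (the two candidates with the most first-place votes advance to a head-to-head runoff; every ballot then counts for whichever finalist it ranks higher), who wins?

Wendy

Round 1 first-place votes: Emma 8, Wendy 9, Ivy 0, Carla 11, Uma 0, Rosa 8. Carla and Wendy advance.
Runoff: Carla is ranked above Wendy on 11 ballots, Wendy above Carla on 25.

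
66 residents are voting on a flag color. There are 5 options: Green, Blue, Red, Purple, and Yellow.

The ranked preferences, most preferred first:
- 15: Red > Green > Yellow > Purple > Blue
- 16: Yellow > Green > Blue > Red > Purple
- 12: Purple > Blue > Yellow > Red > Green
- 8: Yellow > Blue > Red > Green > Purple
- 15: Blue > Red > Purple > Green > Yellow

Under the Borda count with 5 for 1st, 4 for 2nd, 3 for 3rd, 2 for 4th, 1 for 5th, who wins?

Blue

Green: 15×4 + 16×4 + 12×1 + 8×2 + 15×2 = 182
Blue: 15×1 + 16×3 + 12×4 + 8×4 + 15×5 = 218
Red: 15×5 + 16×2 + 12×2 + 8×3 + 15×4 = 215
Purple: 15×2 + 16×1 + 12×5 + 8×1 + 15×3 = 159
Yellow: 15×3 + 16×5 + 12×3 + 8×5 + 15×1 = 216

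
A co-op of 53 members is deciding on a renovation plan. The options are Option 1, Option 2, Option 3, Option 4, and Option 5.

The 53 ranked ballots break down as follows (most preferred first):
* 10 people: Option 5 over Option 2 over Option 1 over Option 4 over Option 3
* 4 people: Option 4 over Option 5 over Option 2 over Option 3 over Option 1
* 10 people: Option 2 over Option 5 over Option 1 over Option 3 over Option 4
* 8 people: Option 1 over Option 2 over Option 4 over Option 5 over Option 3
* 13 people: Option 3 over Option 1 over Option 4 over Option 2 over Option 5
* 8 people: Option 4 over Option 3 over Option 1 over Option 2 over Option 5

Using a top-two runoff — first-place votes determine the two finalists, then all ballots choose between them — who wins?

Option 4

Round 1 first-place votes: Option 1 8, Option 2 10, Option 3 13, Option 4 12, Option 5 10. Option 3 and Option 4 advance.
Runoff: Option 3 is ranked above Option 4 on 23 ballots, Option 4 above Option 3 on 30.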